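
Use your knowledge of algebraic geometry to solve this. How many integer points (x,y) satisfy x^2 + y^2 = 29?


Systematically check integer values of x where x^2 <= 29.
For each valid x, check if 29 - x^2 is a perfect square.
x=2: 29 - 4 = 25, sqrt = 5 (valid)
x=5: 29 - 25 = 4, sqrt = 2 (valid)
Total integer solutions found: 8

8


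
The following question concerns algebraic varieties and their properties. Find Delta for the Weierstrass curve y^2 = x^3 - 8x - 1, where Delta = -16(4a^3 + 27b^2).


Compute each component:
4a^3 = 4*(-8)^3 = 4*(-512) = -2048
27b^2 = 27*(-1)^2 = 27*1 = 27
4a^3 + 27b^2 = -2048 + 27 = -2021
Delta = -16*(-2021) = 32336

32336


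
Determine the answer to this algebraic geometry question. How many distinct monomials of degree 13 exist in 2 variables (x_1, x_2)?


The number of degree-13 monomials in 2 variables is C(d+n-1, n-1).
= C(13+2-1, 2-1) = C(14, 1)
= 14

14


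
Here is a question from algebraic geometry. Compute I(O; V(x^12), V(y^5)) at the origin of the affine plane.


The intersection multiplicity of V(x^a) and V(y^b) at the origin is:
I(O; V(x^12), V(y^5)) = dim_k(k[x,y]/(x^12, y^5))
A basis for k[x,y]/(x^12, y^5) is the set of monomials x^i * y^j
where 0 <= i < 12 and 0 <= j < 5.
The number of such monomials is 12 * 5 = 60

60


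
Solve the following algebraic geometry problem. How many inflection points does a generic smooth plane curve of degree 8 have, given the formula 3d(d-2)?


For a general smooth plane curve C of degree d, the inflection points are
the intersection of C with its Hessian curve, which has degree 3(d-2).
By Bezout, the total intersection number is d * 3(d-2) = 8 * 18 = 144.
For a general curve every flex is ordinary, so each contributes
multiplicity 1 to C·Hess(C), and the number of distinct inflection
points is 3d(d-2).
Inflection points = 3*8*(8-2) = 3*8*6 = 144

144


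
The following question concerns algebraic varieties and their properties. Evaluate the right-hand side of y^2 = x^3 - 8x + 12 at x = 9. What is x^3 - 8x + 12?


Compute x^3 - 8x + 12 at x = 9:
x^3 = 9^3 = 729
(-8)*x = (-8)*9 = -72
Sum: 729 - 72 + 12 = 669

669


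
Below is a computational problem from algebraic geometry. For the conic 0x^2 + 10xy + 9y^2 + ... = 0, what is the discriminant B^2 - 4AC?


The discriminant of a conic Ax^2 + Bxy + Cy^2 + ... = 0 is B^2 - 4AC.
B^2 = 10^2 = 100
4AC = 4*0*9 = 0
Discriminant = 100 + 0 = 100

100


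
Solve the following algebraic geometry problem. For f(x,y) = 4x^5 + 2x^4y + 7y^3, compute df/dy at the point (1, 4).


df/dy = 2*x^4 + 3*7*y^2
At (1,4): 2*1^4 + 3*7*4^2
= 2 + 336
= 338

338


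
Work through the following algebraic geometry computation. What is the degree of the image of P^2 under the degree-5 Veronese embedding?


The Veronese variety v_5(P^2) has degree d^r.
d^r = 5^2 = 25

25


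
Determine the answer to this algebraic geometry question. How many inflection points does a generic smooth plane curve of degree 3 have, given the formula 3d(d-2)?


For a general smooth plane curve C of degree d, the inflection points are
the intersection of C with its Hessian curve, which has degree 3(d-2).
By Bezout, the total intersection number is d * 3(d-2) = 3 * 3 = 9.
For a general curve every flex is ordinary, so each contributes
multiplicity 1 to C·Hess(C), and the number of distinct inflection
points is 3d(d-2).
Inflection points = 3*3*(3-2) = 3*3*1 = 9

9


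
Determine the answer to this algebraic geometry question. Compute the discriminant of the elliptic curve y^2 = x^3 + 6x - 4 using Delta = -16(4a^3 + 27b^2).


Compute each component:
4a^3 = 4*6^3 = 4*216 = 864
27b^2 = 27*(-4)^2 = 27*16 = 432
4a^3 + 27b^2 = 864 + 432 = 1296
Delta = -16*1296 = -20736

-20736


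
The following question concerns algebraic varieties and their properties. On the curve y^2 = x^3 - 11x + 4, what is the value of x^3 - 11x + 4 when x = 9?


Compute x^3 - 11x + 4 at x = 9:
x^3 = 9^3 = 729
(-11)*x = (-11)*9 = -99
Sum: 729 - 99 + 4 = 634

634


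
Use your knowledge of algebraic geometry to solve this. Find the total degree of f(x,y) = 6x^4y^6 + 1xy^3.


Examine each term for its total degree (sum of exponents).
  Term '6x^4y^6' has total degree 4+6 = 10.
  Term '1xy^3' has total degree 1+3 = 4.
The maximum total degree among all terms is 10.

10


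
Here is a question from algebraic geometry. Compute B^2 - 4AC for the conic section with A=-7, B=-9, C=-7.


The discriminant of a conic Ax^2 + Bxy + Cy^2 + ... = 0 is B^2 - 4AC.
B^2 = (-9)^2 = 81
4AC = 4*(-7)*(-7) = 196
Discriminant = 81 - 196 = -115

-115


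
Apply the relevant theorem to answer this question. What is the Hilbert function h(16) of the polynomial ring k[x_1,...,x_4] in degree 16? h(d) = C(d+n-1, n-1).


The Hilbert function for the polynomial ring in 4 variables is:
h(d) = C(d+n-1, n-1)
h(16) = C(16+4-1, 4-1) = C(19, 3)
= 19! / (3! * 16!)
= 969

969


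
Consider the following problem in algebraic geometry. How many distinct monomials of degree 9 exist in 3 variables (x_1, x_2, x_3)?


The number of degree-9 monomials in 3 variables is C(d+n-1, n-1).
= C(9+3-1, 3-1) = C(11, 2)
= 55

55


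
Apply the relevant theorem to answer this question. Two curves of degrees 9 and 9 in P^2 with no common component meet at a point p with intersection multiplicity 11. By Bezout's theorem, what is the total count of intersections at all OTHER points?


By Bezout's theorem, the total intersection number is d1 * d2.
Total = 9 * 9 = 81
Intersection multiplicity at p = 11
Remaining intersections = 81 - 11 = 70

70


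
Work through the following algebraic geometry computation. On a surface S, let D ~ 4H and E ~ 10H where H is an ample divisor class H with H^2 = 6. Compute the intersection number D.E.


Using bilinearity of the intersection pairing on a surface S:
(aH).(bH) = ab * (H.H)
We have H^2 = 6.
D.E = (4H).(10H) = 4*10*6
= 40*6
= 240

240


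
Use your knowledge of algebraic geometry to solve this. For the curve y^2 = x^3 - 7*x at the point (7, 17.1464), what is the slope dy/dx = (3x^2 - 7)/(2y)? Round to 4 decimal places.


Using implicit differentiation of y^2 = x^3 - 7*x:
2y * dy/dx = 3x^2 - 7
dy/dx = (3x^2 - 7)/(2y)
Numerator: 3*7^2 - 7 = 140
Denominator: 2*17.1464 = 34.2928
dy/dx = 140/34.2928 = 4.0825

4.0825


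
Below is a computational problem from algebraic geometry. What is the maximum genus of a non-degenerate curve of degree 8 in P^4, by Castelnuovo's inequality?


Castelnuovo's bound: write d - 1 = m(r-1) + epsilon with 0 <= epsilon < r-1.
d - 1 = 8 - 1 = 7
r - 1 = 4 - 1 = 3
7 = 2*3 + 1, so m = 2, epsilon = 1
pi(d, r) = m(m-1)(r-1)/2 + m*epsilon
= 2*1*3/2 + 2*1
= 6/2 + 2
= 3 + 2 = 5

5


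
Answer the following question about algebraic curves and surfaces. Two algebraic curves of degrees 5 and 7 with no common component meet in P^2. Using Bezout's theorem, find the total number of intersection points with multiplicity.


Bezout's theorem states the intersection count equals the product of degrees.
Intersection count = 5 * 7 = 35

35


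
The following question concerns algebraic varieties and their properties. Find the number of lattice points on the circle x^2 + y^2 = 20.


Systematically check integer values of x where x^2 <= 20.
For each valid x, check if 20 - x^2 is a perfect square.
x=2: 20 - 4 = 16, sqrt = 4 (valid)
x=4: 20 - 16 = 4, sqrt = 2 (valid)
Total integer solutions found: 8

8


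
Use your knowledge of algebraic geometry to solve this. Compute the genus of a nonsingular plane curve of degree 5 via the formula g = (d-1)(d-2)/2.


Using the genus formula for smooth plane curves:
g = (d-1)(d-2)/2
g = (5-1)(5-2)/2
g = 4*3/2
g = 12/2 = 6

6


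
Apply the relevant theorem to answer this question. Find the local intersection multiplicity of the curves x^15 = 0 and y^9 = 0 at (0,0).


The intersection multiplicity of V(x^a) and V(y^b) at the origin is:
I(O; V(x^15), V(y^9)) = dim_k(k[x,y]/(x^15, y^9))
A basis for k[x,y]/(x^15, y^9) is the set of monomials x^i * y^j
where 0 <= i < 15 and 0 <= j < 9.
The number of such monomials is 15 * 9 = 135

135


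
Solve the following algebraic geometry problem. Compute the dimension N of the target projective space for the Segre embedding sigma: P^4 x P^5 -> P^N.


The Segre embedding maps P^m x P^n into P^N via
all products of coordinates from each factor.
N = (m+1)(n+1) - 1
N = (4+1)(5+1) - 1
N = 5*6 - 1
N = 30 - 1 = 29

29


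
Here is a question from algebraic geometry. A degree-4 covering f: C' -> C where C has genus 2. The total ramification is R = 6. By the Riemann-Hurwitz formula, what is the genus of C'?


Riemann-Hurwitz formula: 2g' - 2 = d(2g - 2) + R
Given: d = 4, g = 2, R = 6
2g' - 2 = 4*(2*2 - 2) + 6
2g' - 2 = 4*2 + 6
2g' - 2 = 8 + 6 = 14
2g' = 16
g' = 8

8


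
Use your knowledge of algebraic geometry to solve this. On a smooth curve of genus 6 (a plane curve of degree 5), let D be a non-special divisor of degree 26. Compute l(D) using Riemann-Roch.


First, compute the genus of a smooth plane curve of degree 5:
g = (d-1)(d-2)/2 = (5-1)(5-2)/2 = 6
For a non-special divisor D (i.e., h^1(D) = 0), Riemann-Roch gives:
l(D) = deg(D) - g + 1
Since deg(D) = 26 >= 2g - 1 = 11, D is non-special.
l(D) = 26 - 6 + 1 = 21

21


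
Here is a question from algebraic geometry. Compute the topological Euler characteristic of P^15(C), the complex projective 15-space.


The complex projective space P^15 has one cell in each even real dimension 0, 2, ..., 30.
The cohomology groups are H^{2k}(P^15) = Z for k = 0,...,15, and 0 otherwise.
Euler characteristic = sum of Betti numbers = 1 per even-dimensional cohomology group.
chi(P^15) = 15 + 1 = 16

16


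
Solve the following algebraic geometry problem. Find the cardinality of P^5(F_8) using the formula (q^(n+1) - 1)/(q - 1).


P^5(F_8) has (q^(n+1) - 1)/(q - 1) points.
= 8^5 + 8^4 + 8^3 + 8^2 + 8^1 + 8^0
= 32768 + 4096 + 512 + 64 + 8 + 1
= 37449

37449


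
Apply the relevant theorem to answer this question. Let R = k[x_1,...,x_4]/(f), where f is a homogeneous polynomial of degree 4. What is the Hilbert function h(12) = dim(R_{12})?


For R = k[x_1,...,x_n]/(f) with f homogeneous of degree e:
The Hilbert series is (1 - t^e)/(1 - t)^n.
So h(d) = C(d+n-1, n-1) - C(d-e+n-1, n-1) for d >= e.
With n=4, e=4, d=12:
C(12+4-1, 4-1) = C(15, 3) = 455
C(12-4+4-1, 4-1) = C(11, 3) = 165
h(12) = 455 - 165 = 290

290


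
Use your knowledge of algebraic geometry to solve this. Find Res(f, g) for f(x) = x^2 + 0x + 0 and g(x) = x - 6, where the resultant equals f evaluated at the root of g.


For Res(f, x - c), we evaluate f at x = c.
f(6) = 6^2 + 0*6 + 0
= 36 + 0 + 0
= 36 + 0 = 36
Res(f, g) = 36

36


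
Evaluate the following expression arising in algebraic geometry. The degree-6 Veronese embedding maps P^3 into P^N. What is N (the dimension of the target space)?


The Veronese embedding v_d: P^n -> P^N maps each point to all
degree-d monomials in n+1 homogeneous coordinates.
N = C(n+d, d) - 1
N = C(3+6, 6) - 1
N = C(9, 6) - 1
C(9, 6) = 84
N = 84 - 1 = 83

83


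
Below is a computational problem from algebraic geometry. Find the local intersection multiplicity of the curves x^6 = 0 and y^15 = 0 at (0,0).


The intersection multiplicity of V(x^a) and V(y^b) at the origin is:
I(O; V(x^6), V(y^15)) = dim_k(k[x,y]/(x^6, y^15))
A basis for k[x,y]/(x^6, y^15) is the set of monomials x^i * y^j
where 0 <= i < 6 and 0 <= j < 15.
The number of such monomials is 6 * 15 = 90

90


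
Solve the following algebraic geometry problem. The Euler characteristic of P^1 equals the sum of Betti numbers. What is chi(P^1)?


The complex projective space P^1 has one cell in each even real dimension 0, 2, ..., 2.
The cohomology groups are H^{2k}(P^1) = Z for k = 0,...,1, and 0 otherwise.
Euler characteristic = sum of Betti numbers = 1 per even-dimensional cohomology group.
chi(P^1) = 1 + 1 = 2

2


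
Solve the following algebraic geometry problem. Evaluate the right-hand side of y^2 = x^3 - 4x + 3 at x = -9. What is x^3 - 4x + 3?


Compute x^3 - 4x + 3 at x = -9:
x^3 = (-9)^3 = -729
(-4)*x = (-4)*(-9) = 36
Sum: -729 + 36 + 3 = -690

-690


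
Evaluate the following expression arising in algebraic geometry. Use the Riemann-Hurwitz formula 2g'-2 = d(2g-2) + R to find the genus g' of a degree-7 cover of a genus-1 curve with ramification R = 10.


Riemann-Hurwitz formula: 2g' - 2 = d(2g - 2) + R
Given: d = 7, g = 1, R = 10
2g' - 2 = 7*(2*1 - 2) + 10
2g' - 2 = 7*0 + 10
2g' - 2 = 0 + 10 = 10
2g' = 12
g' = 6

6


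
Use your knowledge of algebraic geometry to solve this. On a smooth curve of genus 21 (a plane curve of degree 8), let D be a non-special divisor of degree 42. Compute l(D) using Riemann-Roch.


First, compute the genus of a smooth plane curve of degree 8:
g = (d-1)(d-2)/2 = (8-1)(8-2)/2 = 21
For a non-special divisor D (i.e., h^1(D) = 0), Riemann-Roch gives:
l(D) = deg(D) - g + 1
Since deg(D) = 42 >= 2g - 1 = 41, D is non-special.
l(D) = 42 - 21 + 1 = 22

22


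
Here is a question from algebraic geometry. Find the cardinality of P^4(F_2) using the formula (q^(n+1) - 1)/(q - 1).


P^4(F_2) has (q^(n+1) - 1)/(q - 1) points.
= 2^4 + 2^3 + 2^2 + 2^1 + 2^0
= 16 + 8 + 4 + 2 + 1
= 31

31


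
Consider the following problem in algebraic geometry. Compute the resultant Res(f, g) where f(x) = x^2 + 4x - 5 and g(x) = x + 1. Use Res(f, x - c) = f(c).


For Res(f, x - c), we evaluate f at x = c.
f(-1) = (-1)^2 + 4*(-1) - 5
= 1 - 4 - 5
= -3 - 5 = -8
Res(f, g) = -8

-8


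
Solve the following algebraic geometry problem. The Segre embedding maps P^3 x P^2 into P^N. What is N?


The Segre embedding maps P^m x P^n into P^N via
all products of coordinates from each factor.
N = (m+1)(n+1) - 1
N = (3+1)(2+1) - 1
N = 4*3 - 1
N = 12 - 1 = 11

11


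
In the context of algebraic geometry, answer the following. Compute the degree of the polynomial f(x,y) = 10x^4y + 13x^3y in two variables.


Examine each term for its total degree (sum of exponents).
  Term '10x^4y' has total degree 4+1 = 5.
  Term '13x^3y' has total degree 3+1 = 4.
The maximum total degree among all terms is 5.

5


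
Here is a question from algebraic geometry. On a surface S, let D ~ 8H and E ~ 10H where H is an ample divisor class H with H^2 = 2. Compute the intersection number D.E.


Using bilinearity of the intersection pairing on a surface S:
(aH).(bH) = ab * (H.H)
We have H^2 = 2.
D.E = (8H).(10H) = 8*10*2
= 80*2
= 160

160


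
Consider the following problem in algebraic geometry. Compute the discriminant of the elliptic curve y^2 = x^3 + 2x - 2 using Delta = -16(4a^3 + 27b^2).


Compute each component:
4a^3 = 4*2^3 = 4*8 = 32
27b^2 = 27*(-2)^2 = 27*4 = 108
4a^3 + 27b^2 = 32 + 108 = 140
Delta = -16*140 = -2240

-2240


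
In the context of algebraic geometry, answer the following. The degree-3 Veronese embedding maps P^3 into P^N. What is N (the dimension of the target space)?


The Veronese embedding v_d: P^n -> P^N maps each point to all
degree-d monomials in n+1 homogeneous coordinates.
N = C(n+d, d) - 1
N = C(3+3, 3) - 1
N = C(6, 3) - 1
C(6, 3) = 20
N = 20 - 1 = 19

19


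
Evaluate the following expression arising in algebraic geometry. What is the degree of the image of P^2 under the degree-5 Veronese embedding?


The Veronese variety v_5(P^2) has degree d^r.
d^r = 5^2 = 25

25


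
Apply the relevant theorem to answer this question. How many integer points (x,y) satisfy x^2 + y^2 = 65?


Systematically check integer values of x where x^2 <= 65.
For each valid x, check if 65 - x^2 is a perfect square.
x=1: 65 - 1 = 64, sqrt = 8 (valid)
x=4: 65 - 16 = 49, sqrt = 7 (valid)
x=7: 65 - 49 = 16, sqrt = 4 (valid)
x=8: 65 - 64 = 1, sqrt = 1 (valid)
Total integer solutions found: 16

16


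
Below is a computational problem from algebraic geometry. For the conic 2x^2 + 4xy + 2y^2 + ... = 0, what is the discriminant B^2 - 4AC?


The discriminant of a conic Ax^2 + Bxy + Cy^2 + ... = 0 is B^2 - 4AC.
B^2 = 4^2 = 16
4AC = 4*2*2 = 16
Discriminant = 16 - 16 = 0

0


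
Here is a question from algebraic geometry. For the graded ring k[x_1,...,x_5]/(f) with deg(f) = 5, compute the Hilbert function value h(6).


For R = k[x_1,...,x_n]/(f) with f homogeneous of degree e:
The Hilbert series is (1 - t^e)/(1 - t)^n.
So h(d) = C(d+n-1, n-1) - C(d-e+n-1, n-1) for d >= e.
With n=5, e=5, d=6:
C(6+5-1, 5-1) = C(10, 4) = 210
C(6-5+5-1, 5-1) = C(5, 4) = 5
h(6) = 210 - 5 = 205

205


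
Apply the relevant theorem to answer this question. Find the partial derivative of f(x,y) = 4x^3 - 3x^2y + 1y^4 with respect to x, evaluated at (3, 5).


df/dx = 3*4*x^2 + 2*(-3)*x^1*y
At (3,5): 3*4*3^2 + 2*(-3)*3^1*5
= 108 - 90
= 18

18


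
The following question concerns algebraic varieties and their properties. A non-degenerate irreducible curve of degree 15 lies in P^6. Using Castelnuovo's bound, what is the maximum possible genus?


Castelnuovo's bound: write d - 1 = m(r-1) + epsilon with 0 <= epsilon < r-1.
d - 1 = 15 - 1 = 14
r - 1 = 6 - 1 = 5
14 = 2*5 + 4, so m = 2, epsilon = 4
pi(d, r) = m(m-1)(r-1)/2 + m*epsilon
= 2*1*5/2 + 2*4
= 10/2 + 8
= 5 + 8 = 13

13


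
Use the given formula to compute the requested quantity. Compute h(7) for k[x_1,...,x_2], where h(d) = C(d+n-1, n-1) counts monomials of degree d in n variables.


The Hilbert function for the polynomial ring in 2 variables is:
h(d) = C(d+n-1, n-1)
h(7) = C(7+2-1, 2-1) = C(8, 1)
= 8! / (1! * 7!)
= 8

8


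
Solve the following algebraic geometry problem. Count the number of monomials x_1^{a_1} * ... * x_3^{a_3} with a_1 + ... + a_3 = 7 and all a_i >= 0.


The number of degree-7 monomials in 3 variables is C(d+n-1, n-1).
= C(7+3-1, 3-1) = C(9, 2)
= 36

36


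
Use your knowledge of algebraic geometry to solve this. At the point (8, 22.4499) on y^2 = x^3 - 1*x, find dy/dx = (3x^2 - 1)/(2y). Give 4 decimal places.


Using implicit differentiation of y^2 = x^3 - 1*x:
2y * dy/dx = 3x^2 - 1
dy/dx = (3x^2 - 1)/(2y)
Numerator: 3*8^2 - 1 = 191
Denominator: 2*22.4499 = 44.8998
dy/dx = 191/44.8998 = 4.2539

4.2539


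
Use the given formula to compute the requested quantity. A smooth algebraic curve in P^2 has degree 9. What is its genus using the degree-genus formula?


Using the genus formula for smooth plane curves:
g = (d-1)(d-2)/2
g = (9-1)(9-2)/2
g = 8*7/2
g = 56/2 = 28

28


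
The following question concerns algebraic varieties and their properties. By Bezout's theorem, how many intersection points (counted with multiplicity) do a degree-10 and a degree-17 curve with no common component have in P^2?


Bezout's theorem states the intersection count equals the product of degrees.
Intersection count = 10 * 17 = 170

170


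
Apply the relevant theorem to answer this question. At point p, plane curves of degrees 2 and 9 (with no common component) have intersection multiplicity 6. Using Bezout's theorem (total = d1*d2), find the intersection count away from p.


By Bezout's theorem, the total intersection number is d1 * d2.
Total = 2 * 9 = 18
Intersection multiplicity at p = 6
Remaining intersections = 18 - 6 = 12

12


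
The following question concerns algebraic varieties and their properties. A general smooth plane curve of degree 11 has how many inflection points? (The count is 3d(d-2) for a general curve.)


For a general smooth plane curve C of degree d, the inflection points are
the intersection of C with its Hessian curve, which has degree 3(d-2).
By Bezout, the total intersection number is d * 3(d-2) = 11 * 27 = 297.
For a general curve every flex is ordinary, so each contributes
multiplicity 1 to C·Hess(C), and the number of distinct inflection
points is 3d(d-2).
Inflection points = 3*11*(11-2) = 3*11*9 = 297

297


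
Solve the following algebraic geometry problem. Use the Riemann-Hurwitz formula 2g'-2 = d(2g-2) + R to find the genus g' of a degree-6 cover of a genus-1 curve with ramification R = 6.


Riemann-Hurwitz formula: 2g' - 2 = d(2g - 2) + R
Given: d = 6, g = 1, R = 6
2g' - 2 = 6*(2*1 - 2) + 6
2g' - 2 = 6*0 + 6
2g' - 2 = 0 + 6 = 6
2g' = 8
g' = 4

4


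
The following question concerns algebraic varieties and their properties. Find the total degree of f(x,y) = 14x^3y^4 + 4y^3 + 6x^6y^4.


Examine each term for its total degree (sum of exponents).
  Term '14x^3y^4' has total degree 3+4 = 7.
  Term '4y^3' has total degree 0+3 = 3.
  Term '6x^6y^4' has total degree 6+4 = 10.
The maximum total degree among all terms is 10.

10


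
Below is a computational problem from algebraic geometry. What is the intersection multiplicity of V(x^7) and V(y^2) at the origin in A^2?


The intersection multiplicity of V(x^a) and V(y^b) at the origin is:
I(O; V(x^7), V(y^2)) = dim_k(k[x,y]/(x^7, y^2))
A basis for k[x,y]/(x^7, y^2) is the set of monomials x^i * y^j
where 0 <= i < 7 and 0 <= j < 2.
The number of such monomials is 7 * 2 = 14

14


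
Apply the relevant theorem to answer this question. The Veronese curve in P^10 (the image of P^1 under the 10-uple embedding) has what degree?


The rational normal curve in P^10 is the image of P^1 under the 10-uple Veronese.
A general hyperplane in P^10 pulls back to a degree-10 form on P^1, which has 10 zeros,
so the curve meets a general hyperplane in 10 points. Degree = 10.

10


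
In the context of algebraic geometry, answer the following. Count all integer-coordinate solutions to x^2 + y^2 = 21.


Systematically check integer values of x where x^2 <= 21.
For each valid x, check if 21 - x^2 is a perfect square.
Total integer solutions found: 0

0


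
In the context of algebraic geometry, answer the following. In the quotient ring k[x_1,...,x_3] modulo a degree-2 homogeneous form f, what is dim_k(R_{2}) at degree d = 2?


For R = k[x_1,...,x_n]/(f) with f homogeneous of degree e:
The Hilbert series is (1 - t^e)/(1 - t)^n.
So h(d) = C(d+n-1, n-1) - C(d-e+n-1, n-1) for d >= e.
With n=3, e=2, d=2:
C(2+3-1, 3-1) = C(4, 2) = 6
C(2-2+3-1, 3-1) = C(2, 2) = 1
h(2) = 6 - 1 = 5

5


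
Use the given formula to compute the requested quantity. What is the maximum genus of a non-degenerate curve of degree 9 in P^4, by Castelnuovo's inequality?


Castelnuovo's bound: write d - 1 = m(r-1) + epsilon with 0 <= epsilon < r-1.
d - 1 = 9 - 1 = 8
r - 1 = 4 - 1 = 3
8 = 2*3 + 2, so m = 2, epsilon = 2
pi(d, r) = m(m-1)(r-1)/2 + m*epsilon
= 2*1*3/2 + 2*2
= 6/2 + 4
= 3 + 4 = 7

7


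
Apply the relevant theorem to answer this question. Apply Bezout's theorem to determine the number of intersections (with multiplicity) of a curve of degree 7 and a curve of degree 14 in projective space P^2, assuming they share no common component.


Bezout's theorem states the intersection count equals the product of degrees.
Intersection count = 7 * 14 = 98

98


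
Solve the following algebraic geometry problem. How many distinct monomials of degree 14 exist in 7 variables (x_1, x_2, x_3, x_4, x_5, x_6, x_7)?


The number of degree-14 monomials in 7 variables is C(d+n-1, n-1).
= C(14+7-1, 7-1) = C(20, 6)
= 38760

38760


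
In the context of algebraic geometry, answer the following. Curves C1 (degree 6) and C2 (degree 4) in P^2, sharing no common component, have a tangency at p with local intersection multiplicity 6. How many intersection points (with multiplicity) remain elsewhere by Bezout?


By Bezout's theorem, the total intersection number is d1 * d2.
Total = 6 * 4 = 24
Intersection multiplicity at p = 6
Remaining intersections = 24 - 6 = 18

18


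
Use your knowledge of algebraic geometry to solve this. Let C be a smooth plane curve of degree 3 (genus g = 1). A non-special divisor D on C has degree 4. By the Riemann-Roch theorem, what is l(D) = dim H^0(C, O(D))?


First, compute the genus of a smooth plane curve of degree 3:
g = (d-1)(d-2)/2 = (3-1)(3-2)/2 = 1
For a non-special divisor D (i.e., h^1(D) = 0), Riemann-Roch gives:
l(D) = deg(D) - g + 1
Since deg(D) = 4 >= 2g - 1 = 1, D is non-special.
l(D) = 4 - 1 + 1 = 4

4


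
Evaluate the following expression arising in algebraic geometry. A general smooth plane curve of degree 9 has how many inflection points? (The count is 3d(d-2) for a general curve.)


For a general smooth plane curve C of degree d, the inflection points are
the intersection of C with its Hessian curve, which has degree 3(d-2).
By Bezout, the total intersection number is d * 3(d-2) = 9 * 21 = 189.
For a general curve every flex is ordinary, so each contributes
multiplicity 1 to C·Hess(C), and the number of distinct inflection
points is 3d(d-2).
Inflection points = 3*9*(9-2) = 3*9*7 = 189

189


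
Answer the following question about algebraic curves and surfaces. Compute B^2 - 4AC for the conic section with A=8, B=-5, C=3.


The discriminant of a conic Ax^2 + Bxy + Cy^2 + ... = 0 is B^2 - 4AC.
B^2 = (-5)^2 = 25
4AC = 4*8*3 = 96
Discriminant = 25 - 96 = -71

-71


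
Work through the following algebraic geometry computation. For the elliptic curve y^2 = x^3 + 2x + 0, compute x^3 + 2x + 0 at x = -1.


Compute x^3 + 2x + 0 at x = -1:
x^3 = (-1)^3 = -1
2*x = 2*(-1) = -2
Sum: -1 - 2 + 0 = -3

-3


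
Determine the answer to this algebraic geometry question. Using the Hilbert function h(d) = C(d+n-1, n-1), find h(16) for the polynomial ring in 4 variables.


The Hilbert function for the polynomial ring in 4 variables is:
h(d) = C(d+n-1, n-1)
h(16) = C(16+4-1, 4-1) = C(19, 3)
= 19! / (3! * 16!)
= 969

969


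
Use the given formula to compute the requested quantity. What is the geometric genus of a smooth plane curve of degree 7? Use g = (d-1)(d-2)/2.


Using the genus formula for smooth plane curves:
g = (d-1)(d-2)/2
g = (7-1)(7-2)/2
g = 6*5/2
g = 30/2 = 15

15


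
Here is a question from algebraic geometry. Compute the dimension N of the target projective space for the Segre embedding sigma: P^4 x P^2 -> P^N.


The Segre embedding maps P^m x P^n into P^N via
all products of coordinates from each factor.
N = (m+1)(n+1) - 1
N = (4+1)(2+1) - 1
N = 5*3 - 1
N = 15 - 1 = 14

14


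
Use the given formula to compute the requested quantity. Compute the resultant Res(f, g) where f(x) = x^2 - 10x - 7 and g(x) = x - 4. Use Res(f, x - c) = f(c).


For Res(f, x - c), we evaluate f at x = c.
f(4) = 4^2 - 10*4 - 7
= 16 - 40 - 7
= -24 - 7 = -31
Res(f, g) = -31

-31


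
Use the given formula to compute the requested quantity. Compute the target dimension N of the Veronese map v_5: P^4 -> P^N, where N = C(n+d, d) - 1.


The Veronese embedding v_d: P^n -> P^N maps each point to all
degree-d monomials in n+1 homogeneous coordinates.
N = C(n+d, d) - 1
N = C(4+5, 5) - 1
N = C(9, 5) - 1
C(9, 5) = 126
N = 126 - 1 = 125

125


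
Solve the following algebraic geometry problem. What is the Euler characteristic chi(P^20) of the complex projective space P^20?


The complex projective space P^20 has one cell in each even real dimension 0, 2, ..., 40.
The cohomology groups are H^{2k}(P^20) = Z for k = 0,...,20, and 0 otherwise.
Euler characteristic = sum of Betti numbers = 1 per even-dimensional cohomology group.
chi(P^20) = 20 + 1 = 21

21


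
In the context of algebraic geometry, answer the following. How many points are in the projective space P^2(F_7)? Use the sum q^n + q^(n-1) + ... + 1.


P^2(F_7) has (q^(n+1) - 1)/(q - 1) points.
= 7^2 + 7^1 + 7^0
= 49 + 7 + 1
= 57

57


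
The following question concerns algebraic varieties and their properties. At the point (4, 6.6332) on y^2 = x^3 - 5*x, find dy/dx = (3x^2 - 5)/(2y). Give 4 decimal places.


Using implicit differentiation of y^2 = x^3 - 5*x:
2y * dy/dx = 3x^2 - 5
dy/dx = (3x^2 - 5)/(2y)
Numerator: 3*4^2 - 5 = 43
Denominator: 2*6.6332 = 13.2664
dy/dx = 43/13.2664 = 3.2413

3.2413


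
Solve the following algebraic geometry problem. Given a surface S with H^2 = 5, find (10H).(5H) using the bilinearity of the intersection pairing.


Using bilinearity of the intersection pairing on a surface S:
(aH).(bH) = ab * (H.H)
We have H^2 = 5.
D.E = (10H).(5H) = 10*5*5
= 50*5
= 250

250


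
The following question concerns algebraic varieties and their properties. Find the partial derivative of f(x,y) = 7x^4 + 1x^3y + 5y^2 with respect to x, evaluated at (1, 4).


df/dx = 4*7*x^3 + 3*1*x^2*y
At (1,4): 4*7*1^3 + 3*1*1^2*4
= 28 + 12
= 40

40


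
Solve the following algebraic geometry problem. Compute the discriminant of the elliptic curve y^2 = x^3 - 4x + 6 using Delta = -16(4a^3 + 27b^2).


Compute each component:
4a^3 = 4*(-4)^3 = 4*(-64) = -256
27b^2 = 27*6^2 = 27*36 = 972
4a^3 + 27b^2 = -256 + 972 = 716
Delta = -16*716 = -11456

-11456


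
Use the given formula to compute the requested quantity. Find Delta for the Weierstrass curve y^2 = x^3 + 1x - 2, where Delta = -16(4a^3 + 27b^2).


Compute each component:
4a^3 = 4*1^3 = 4*1 = 4
27b^2 = 27*(-2)^2 = 27*4 = 108
4a^3 + 27b^2 = 4 + 108 = 112
Delta = -16*112 = -1792

-1792


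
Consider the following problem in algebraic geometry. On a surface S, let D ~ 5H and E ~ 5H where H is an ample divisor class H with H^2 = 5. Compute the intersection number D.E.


Using bilinearity of the intersection pairing on a surface S:
(aH).(bH) = ab * (H.H)
We have H^2 = 5.
D.E = (5H).(5H) = 5*5*5
= 25*5
= 125

125


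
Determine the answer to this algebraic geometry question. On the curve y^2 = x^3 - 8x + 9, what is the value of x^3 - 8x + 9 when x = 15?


Compute x^3 - 8x + 9 at x = 15:
x^3 = 15^3 = 3375
(-8)*x = (-8)*15 = -120
Sum: 3375 - 120 + 9 = 3264

3264


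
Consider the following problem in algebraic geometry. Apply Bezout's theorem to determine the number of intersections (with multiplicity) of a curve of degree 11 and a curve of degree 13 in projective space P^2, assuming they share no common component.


Bezout's theorem states the intersection count equals the product of degrees.
Intersection count = 11 * 13 = 143

143


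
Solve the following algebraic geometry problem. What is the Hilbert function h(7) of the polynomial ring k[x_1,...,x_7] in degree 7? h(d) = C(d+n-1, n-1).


The Hilbert function for the polynomial ring in 7 variables is:
h(d) = C(d+n-1, n-1)
h(7) = C(7+7-1, 7-1) = C(13, 6)
= 13! / (6! * 7!)
= 1716

1716


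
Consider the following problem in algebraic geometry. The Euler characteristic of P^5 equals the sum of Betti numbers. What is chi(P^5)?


The complex projective space P^5 has one cell in each even real dimension 0, 2, ..., 10.
The cohomology groups are H^{2k}(P^5) = Z for k = 0,...,5, and 0 otherwise.
Euler characteristic = sum of Betti numbers = 1 per even-dimensional cohomology group.
chi(P^5) = 5 + 1 = 6

6


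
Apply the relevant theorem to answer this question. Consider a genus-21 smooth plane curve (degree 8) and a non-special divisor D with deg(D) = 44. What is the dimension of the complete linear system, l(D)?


First, compute the genus of a smooth plane curve of degree 8:
g = (d-1)(d-2)/2 = (8-1)(8-2)/2 = 21
For a non-special divisor D (i.e., h^1(D) = 0), Riemann-Roch gives:
l(D) = deg(D) - g + 1
Since deg(D) = 44 >= 2g - 1 = 41, D is non-special.
l(D) = 44 - 21 + 1 = 24

24


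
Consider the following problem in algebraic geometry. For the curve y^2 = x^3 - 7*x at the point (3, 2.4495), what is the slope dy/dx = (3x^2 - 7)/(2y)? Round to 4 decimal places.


Using implicit differentiation of y^2 = x^3 - 7*x:
2y * dy/dx = 3x^2 - 7
dy/dx = (3x^2 - 7)/(2y)
Numerator: 3*3^2 - 7 = 20
Denominator: 2*2.4495 = 4.899
dy/dx = 20/4.899 = 4.0825

4.0825


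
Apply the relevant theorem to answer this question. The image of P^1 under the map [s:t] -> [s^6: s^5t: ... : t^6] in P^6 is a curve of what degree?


The rational normal curve in P^6 is the image of P^1 under the 6-uple Veronese.
A general hyperplane in P^6 pulls back to a degree-6 form on P^1, which has 6 zeros,
so the curve meets a general hyperplane in 6 points. Degree = 6.

6


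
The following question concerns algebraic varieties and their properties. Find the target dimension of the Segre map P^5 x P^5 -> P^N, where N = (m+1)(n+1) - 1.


The Segre embedding maps P^m x P^n into P^N via
all products of coordinates from each factor.
N = (m+1)(n+1) - 1
N = (5+1)(5+1) - 1
N = 6*6 - 1
N = 36 - 1 = 35

35


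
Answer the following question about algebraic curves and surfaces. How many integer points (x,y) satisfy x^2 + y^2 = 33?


Systematically check integer values of x where x^2 <= 33.
For each valid x, check if 33 - x^2 is a perfect square.
Total integer solutions found: 0

0


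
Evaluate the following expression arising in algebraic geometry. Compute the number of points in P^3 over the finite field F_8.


P^3(F_8) has (q^(n+1) - 1)/(q - 1) points.
= 8^3 + 8^2 + 8^1 + 8^0
= 512 + 64 + 8 + 1
= 585

585


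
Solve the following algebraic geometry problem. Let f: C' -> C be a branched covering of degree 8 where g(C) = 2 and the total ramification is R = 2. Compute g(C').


Riemann-Hurwitz formula: 2g' - 2 = d(2g - 2) + R
Given: d = 8, g = 2, R = 2
2g' - 2 = 8*(2*2 - 2) + 2
2g' - 2 = 8*2 + 2
2g' - 2 = 16 + 2 = 18
2g' = 20
g' = 10

10


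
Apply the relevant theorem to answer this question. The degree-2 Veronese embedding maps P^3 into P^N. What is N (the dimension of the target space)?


The Veronese embedding v_d: P^n -> P^N maps each point to all
degree-d monomials in n+1 homogeneous coordinates.
N = C(n+d, d) - 1
N = C(3+2, 2) - 1
N = C(5, 2) - 1
C(5, 2) = 10
N = 10 - 1 = 9

9


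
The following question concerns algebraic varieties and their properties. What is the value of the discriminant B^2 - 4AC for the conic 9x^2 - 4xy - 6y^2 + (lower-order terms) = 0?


The discriminant of a conic Ax^2 + Bxy + Cy^2 + ... = 0 is B^2 - 4AC.
B^2 = (-4)^2 = 16
4AC = 4*9*(-6) = -216
Discriminant = 16 + 216 = 232

232


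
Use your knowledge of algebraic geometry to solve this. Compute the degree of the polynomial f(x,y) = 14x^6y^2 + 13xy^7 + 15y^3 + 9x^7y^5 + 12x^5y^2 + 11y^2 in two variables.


Examine each term for its total degree (sum of exponents).
  Term '14x^6y^2' has total degree 6+2 = 8.
  Term '13xy^7' has total degree 1+7 = 8.
  Term '15y^3' has total degree 0+3 = 3.
  Term '9x^7y^5' has total degree 7+5 = 12.
  Term '12x^5y^2' has total degree 5+2 = 7.
  Term '11y^2' has total degree 0+2 = 2.
The maximum total degree among all terms is 12.

12


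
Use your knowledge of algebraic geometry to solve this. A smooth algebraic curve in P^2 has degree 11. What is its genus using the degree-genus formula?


Using the genus formula for smooth plane curves:
g = (d-1)(d-2)/2
g = (11-1)(11-2)/2
g = 10*9/2
g = 90/2 = 45

45


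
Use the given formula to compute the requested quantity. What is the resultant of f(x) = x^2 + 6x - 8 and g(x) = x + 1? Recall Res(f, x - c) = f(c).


For Res(f, x - c), we evaluate f at x = c.
f(-1) = (-1)^2 + 6*(-1) - 8
= 1 - 6 - 8
= -5 - 8 = -13
Res(f, g) = -13

-13


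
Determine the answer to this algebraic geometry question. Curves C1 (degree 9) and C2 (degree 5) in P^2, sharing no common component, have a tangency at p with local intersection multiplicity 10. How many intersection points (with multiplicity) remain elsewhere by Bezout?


By Bezout's theorem, the total intersection number is d1 * d2.
Total = 9 * 5 = 45
Intersection multiplicity at p = 10
Remaining intersections = 45 - 10 = 35

35


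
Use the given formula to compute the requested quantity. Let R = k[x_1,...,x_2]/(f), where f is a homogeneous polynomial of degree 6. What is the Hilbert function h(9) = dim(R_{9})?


For R = k[x_1,...,x_n]/(f) with f homogeneous of degree e:
The Hilbert series is (1 - t^e)/(1 - t)^n.
So h(d) = C(d+n-1, n-1) - C(d-e+n-1, n-1) for d >= e.
With n=2, e=6, d=9:
C(9+2-1, 2-1) = C(10, 1) = 10
C(9-6+2-1, 2-1) = C(4, 1) = 4
h(9) = 10 - 4 = 6

6


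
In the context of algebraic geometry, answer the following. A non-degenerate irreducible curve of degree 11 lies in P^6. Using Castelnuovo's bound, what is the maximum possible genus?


Castelnuovo's bound: write d - 1 = m(r-1) + epsilon with 0 <= epsilon < r-1.
d - 1 = 11 - 1 = 10
r - 1 = 6 - 1 = 5
10 = 2*5 + 0, so m = 2, epsilon = 0
pi(d, r) = m(m-1)(r-1)/2 + m*epsilon
= 2*1*5/2 + 2*0
= 10/2 + 0
= 5 + 0 = 5

5


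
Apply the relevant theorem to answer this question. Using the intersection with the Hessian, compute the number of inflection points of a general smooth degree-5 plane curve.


For a general smooth plane curve C of degree d, the inflection points are
the intersection of C with its Hessian curve, which has degree 3(d-2).
By Bezout, the total intersection number is d * 3(d-2) = 5 * 9 = 45.
For a general curve every flex is ordinary, so each contributes
multiplicity 1 to C·Hess(C), and the number of distinct inflection
points is 3d(d-2).
Inflection points = 3*5*(5-2) = 3*5*3 = 45

45


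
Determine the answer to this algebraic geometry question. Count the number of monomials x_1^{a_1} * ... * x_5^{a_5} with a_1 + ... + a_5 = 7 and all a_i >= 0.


The number of degree-7 monomials in 5 variables is C(d+n-1, n-1).
= C(7+5-1, 5-1) = C(11, 4)
= 330

330


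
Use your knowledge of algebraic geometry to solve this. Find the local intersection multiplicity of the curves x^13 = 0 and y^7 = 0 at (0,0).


The intersection multiplicity of V(x^a) and V(y^b) at the origin is:
I(O; V(x^13), V(y^7)) = dim_k(k[x,y]/(x^13, y^7))
A basis for k[x,y]/(x^13, y^7) is the set of monomials x^i * y^j
where 0 <= i < 13 and 0 <= j < 7.
The number of such monomials is 13 * 7 = 91

91


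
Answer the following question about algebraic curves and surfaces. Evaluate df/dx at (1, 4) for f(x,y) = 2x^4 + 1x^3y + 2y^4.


df/dx = 4*2*x^3 + 3*1*x^2*y
At (1,4): 4*2*1^3 + 3*1*1^2*4
= 8 + 12
= 20

20


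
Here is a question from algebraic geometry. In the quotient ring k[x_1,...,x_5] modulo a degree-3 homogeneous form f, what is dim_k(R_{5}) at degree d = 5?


For R = k[x_1,...,x_n]/(f) with f homogeneous of degree e:
The Hilbert series is (1 - t^e)/(1 - t)^n.
So h(d) = C(d+n-1, n-1) - C(d-e+n-1, n-1) for d >= e.
With n=5, e=3, d=5:
C(5+5-1, 5-1) = C(9, 4) = 126
C(5-3+5-1, 5-1) = C(6, 4) = 15
h(5) = 126 - 15 = 111

111


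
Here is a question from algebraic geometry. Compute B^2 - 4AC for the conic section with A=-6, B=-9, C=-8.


The discriminant of a conic Ax^2 + Bxy + Cy^2 + ... = 0 is B^2 - 4AC.
B^2 = (-9)^2 = 81
4AC = 4*(-6)*(-8) = 192
Discriminant = 81 - 192 = -111

-111


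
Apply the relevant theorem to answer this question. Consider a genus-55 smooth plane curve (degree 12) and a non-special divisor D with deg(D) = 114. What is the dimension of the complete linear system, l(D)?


First, compute the genus of a smooth plane curve of degree 12:
g = (d-1)(d-2)/2 = (12-1)(12-2)/2 = 55
For a non-special divisor D (i.e., h^1(D) = 0), Riemann-Roch gives:
l(D) = deg(D) - g + 1
Since deg(D) = 114 >= 2g - 1 = 109, D is non-special.
l(D) = 114 - 55 + 1 = 60

60


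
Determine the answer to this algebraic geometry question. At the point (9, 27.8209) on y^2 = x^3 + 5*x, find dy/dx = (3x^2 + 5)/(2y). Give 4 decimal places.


Using implicit differentiation of y^2 = x^3 + 5*x:
2y * dy/dx = 3x^2 + 5
dy/dx = (3x^2 + 5)/(2y)
Numerator: 3*9^2 + 5 = 248
Denominator: 2*27.8209 = 55.6418
dy/dx = 248/55.6418 = 4.4571

4.4571


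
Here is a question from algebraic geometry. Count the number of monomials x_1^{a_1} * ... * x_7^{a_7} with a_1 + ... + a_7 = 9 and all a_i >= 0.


The number of degree-9 monomials in 7 variables is C(d+n-1, n-1).
= C(9+7-1, 7-1) = C(15, 6)
= 5005

5005


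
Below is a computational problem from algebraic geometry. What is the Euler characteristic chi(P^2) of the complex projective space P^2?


The complex projective space P^2 has one cell in each even real dimension 0, 2, ..., 4.
The cohomology groups are H^{2k}(P^2) = Z for k = 0,...,2, and 0 otherwise.
Euler characteristic = sum of Betti numbers = 1 per even-dimensional cohomology group.
chi(P^2) = 2 + 1 = 3

3
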